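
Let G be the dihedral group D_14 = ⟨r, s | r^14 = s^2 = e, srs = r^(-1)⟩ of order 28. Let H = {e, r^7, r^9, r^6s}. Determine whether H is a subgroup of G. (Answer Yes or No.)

r^9 ∈ H but its inverse r^5 ∉ H, so H is not a subgroup.

No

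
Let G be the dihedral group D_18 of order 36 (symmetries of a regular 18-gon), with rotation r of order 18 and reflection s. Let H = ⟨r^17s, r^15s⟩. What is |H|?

18

|⟨r^17s⟩| = 2 and |⟨r^15s⟩| = 2, so |H| is a multiple of lcm(2, 2) = 2 and divides |G| = 36.
Closing under the operation: H = {e, r^2, r^4, r^6, r^8, r^10, r^12, r^14, r^16, rs, r^3s, r^5s, r^7s, r^9s, r^11s, r^13s, r^15s, r^17s}, so |H| = 18.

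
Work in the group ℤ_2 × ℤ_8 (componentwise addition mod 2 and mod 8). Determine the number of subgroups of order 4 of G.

|G| = 16 and 4 | 16, so subgroups of order 4 are possible by Lagrange.
The subgroups of order 4 are: {(0,0), (0,2), (0,4), (0,6)}; {(0,0), (0,4), (1,0), (1,4)}; {(0,0), (0,4), (1,2), (1,6)}.
So G has 3 subgroups of order 4.

3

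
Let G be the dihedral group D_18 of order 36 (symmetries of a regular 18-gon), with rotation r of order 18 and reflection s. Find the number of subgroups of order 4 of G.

|G| = 36 and 4 | 36, so subgroups of order 4 are possible by Lagrange.
The subgroups of order 4 are: {e, r^9, rs, r^10s}; {e, r^9, r^2s, r^11s}; {e, r^9, r^3s, r^12s}; {e, r^9, r^4s, r^13s}; … (9 in all).
So G has 9 subgroups of order 4.

9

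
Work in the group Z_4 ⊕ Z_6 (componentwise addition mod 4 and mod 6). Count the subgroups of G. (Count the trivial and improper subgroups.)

|G| = 24, so by Lagrange every subgroup order divides 24. Divisors: 1, 2, 3, 4, 6, 8, 12, 24.
Subgroups by order — order 1: 1; order 2: 3; order 3: 1; order 4: 3; order 6: 3; order 8: 1; order 12: 3; order 24: 1.
Total: 1 + 3 + 1 + 3 + 3 + 1 + 3 + 1 = 16.

16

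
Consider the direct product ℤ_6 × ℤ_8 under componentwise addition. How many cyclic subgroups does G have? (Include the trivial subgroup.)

16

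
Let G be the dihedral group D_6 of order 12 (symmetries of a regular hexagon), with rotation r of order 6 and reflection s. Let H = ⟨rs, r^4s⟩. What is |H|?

4

|⟨rs⟩| = 2 and |⟨r^4s⟩| = 2, so |H| is a multiple of lcm(2, 2) = 2 and divides |G| = 12.
Closing under the operation: H = {e, r^3, rs, r^4s}, so |H| = 4.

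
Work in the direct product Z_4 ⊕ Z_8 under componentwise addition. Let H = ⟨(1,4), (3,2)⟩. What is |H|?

16

|⟨(1,4)⟩| = 4 and |⟨(3,2)⟩| = 4, so |H| is a multiple of lcm(4, 4) = 4 and divides |G| = 32.
Closing under the operation: H = {(0,0), (0,2), (0,4), (0,6), (1,0), (1,2), (1,4), (1,6), (2,0), (2,2), (2,4), (2,6), (3,0), (3,2), (3,4), (3,6)}, so |H| = 16.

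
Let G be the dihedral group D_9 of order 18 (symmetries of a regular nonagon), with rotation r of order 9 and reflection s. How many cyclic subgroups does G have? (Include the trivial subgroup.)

12

A cyclic subgroup of order d is generated by each of its φ(d) elements of order d, so the cyclic subgroups of order d number (#elements of order d)/φ(d).
Cyclic subgroups by order — order 1: 1; order 2: 9; order 3: 1; order 9: 1.
Total: 12.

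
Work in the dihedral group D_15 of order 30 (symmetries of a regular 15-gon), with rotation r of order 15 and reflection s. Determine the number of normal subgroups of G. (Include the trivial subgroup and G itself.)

G has 28 subgroups. Checking conjugation-invariance by order — order 1: 1/1 normal; order 2: 0/15 normal; order 3: 1/1 normal; order 5: 1/1 normal; order 6: 0/5 normal; order 10: 0/3 normal; order 15: 1/1 normal; order 30: 1/1 normal.
Total normal subgroups: 5.

5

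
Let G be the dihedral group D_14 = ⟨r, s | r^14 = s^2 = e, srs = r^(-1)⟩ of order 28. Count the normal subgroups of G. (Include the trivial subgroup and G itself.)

G has 28 subgroups. Checking conjugation-invariance by order — order 1: 1/1 normal; order 2: 1/15 normal; order 4: 0/7 normal; order 7: 1/1 normal; order 14: 3/3 normal; order 28: 1/1 normal.
Total normal subgroups: 7.

7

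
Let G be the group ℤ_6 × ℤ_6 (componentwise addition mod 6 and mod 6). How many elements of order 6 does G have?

24

An element (a,b) has order lcm(ord(a), ord(b)); count pairs with lcm equal to 6.
Enumerating gives 24 such elements.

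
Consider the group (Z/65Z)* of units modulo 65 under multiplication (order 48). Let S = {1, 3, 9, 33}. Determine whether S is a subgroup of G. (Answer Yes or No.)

No

33 ∈ S but its inverse 2 ∉ S, so S is not a subgroup.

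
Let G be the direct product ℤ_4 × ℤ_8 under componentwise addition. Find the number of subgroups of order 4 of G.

7

|G| = 32 and 4 | 32, so subgroups of order 4 are possible by Lagrange.
The subgroups of order 4 are: {(0,0), (0,2), (0,4), (0,6)}; {(0,0), (0,4), (2,0), (2,4)}; {(0,0), (0,4), (2,2), (2,6)}; {(0,0), (1,0), (2,0), (3,0)}; … (7 in all).
So G has 7 subgroups of order 4.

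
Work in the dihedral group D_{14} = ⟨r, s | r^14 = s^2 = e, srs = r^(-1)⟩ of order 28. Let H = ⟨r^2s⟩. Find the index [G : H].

14

|⟨r^2s⟩| = 2 and |G| = 28.
By Lagrange, [G : H] = |G|/|H| = 28/2 = 14.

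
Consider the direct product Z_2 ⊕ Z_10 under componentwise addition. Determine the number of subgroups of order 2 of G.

3

|G| = 20 and 2 | 20, so subgroups of order 2 are possible by Lagrange.
The subgroups of order 2 are: {(0,0), (0,5)}; {(0,0), (1,0)}; {(0,0), (1,5)}.
So G has 3 subgroups of order 2.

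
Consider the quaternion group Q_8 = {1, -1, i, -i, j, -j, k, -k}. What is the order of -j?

4

Computing powers of -j: the smallest k with (-j)^k = e is k = 4.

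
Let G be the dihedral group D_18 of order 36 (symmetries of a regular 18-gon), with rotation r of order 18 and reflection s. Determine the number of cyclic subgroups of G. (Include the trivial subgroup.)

A cyclic subgroup of order d is generated by each of its φ(d) elements of order d, so the cyclic subgroups of order d number (#elements of order d)/φ(d).
Cyclic subgroups by order — order 1: 1; order 2: 19; order 3: 1; order 6: 1; order 9: 1; order 18: 1.
Total: 24.

24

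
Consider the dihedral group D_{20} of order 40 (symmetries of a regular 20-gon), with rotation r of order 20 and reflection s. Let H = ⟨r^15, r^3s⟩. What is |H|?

8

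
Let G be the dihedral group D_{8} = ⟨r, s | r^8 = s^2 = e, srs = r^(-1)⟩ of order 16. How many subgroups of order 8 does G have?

3

|G| = 16 and 8 | 16, so subgroups of order 8 are possible by Lagrange.
The subgroups of order 8 are: {e, r, r^2, r^3, r^4, r^5, r^6, r^7}; {e, r^2, r^4, r^6, s, r^2s, r^4s, r^6s}; {e, r^2, r^4, r^6, rs, r^3s, r^5s, r^7s}.
So G has 3 subgroups of order 8.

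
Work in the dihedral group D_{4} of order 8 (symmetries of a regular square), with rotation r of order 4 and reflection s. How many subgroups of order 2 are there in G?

|G| = 8 and 2 | 8, so subgroups of order 2 are possible by Lagrange.
The subgroups of order 2 are: {e, r^2}; {e, r^2s}; {e, r^3s}; {e, rs}; … (5 in all).
So G has 5 subgroups of order 2.

5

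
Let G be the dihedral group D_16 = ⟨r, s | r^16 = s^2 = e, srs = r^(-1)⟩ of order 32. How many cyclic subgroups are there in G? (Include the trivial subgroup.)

Group the elements of G by the cyclic subgroup they generate; each cyclic subgroup of order d accounts for φ(d) elements.
Cyclic subgroups by order — order 1: 1; order 2: 17; order 4: 1; order 8: 1; order 16: 1.
Total: 21.

21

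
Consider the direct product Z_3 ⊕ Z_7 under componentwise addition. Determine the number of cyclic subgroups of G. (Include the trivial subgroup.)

4

Group the elements of G by the cyclic subgroup they generate; each cyclic subgroup of order d accounts for φ(d) elements.
Cyclic subgroups by order — order 1: 1; order 3: 1; order 7: 1; order 21: 1.
Total: 4.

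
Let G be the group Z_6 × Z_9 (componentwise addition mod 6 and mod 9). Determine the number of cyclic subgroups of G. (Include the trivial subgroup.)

Group the elements of G by the cyclic subgroup they generate; each cyclic subgroup of order d accounts for φ(d) elements.
Cyclic subgroups by order — order 1: 1; order 2: 1; order 3: 4; order 6: 4; order 9: 3; order 18: 3.
Total: 16.

16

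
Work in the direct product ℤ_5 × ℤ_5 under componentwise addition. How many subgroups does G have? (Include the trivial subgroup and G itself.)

8

|G| = 25, so by Lagrange every subgroup order divides 25. Divisors: 1, 5, 25.
Subgroups by order — order 1: 1; order 5: 6; order 25: 1.
Total: 1 + 6 + 1 = 8.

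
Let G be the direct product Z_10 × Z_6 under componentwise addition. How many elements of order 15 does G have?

An element (a,b) has order lcm(ord(a), ord(b)); count pairs with lcm equal to 15.
Enumerating gives 8 such elements.

8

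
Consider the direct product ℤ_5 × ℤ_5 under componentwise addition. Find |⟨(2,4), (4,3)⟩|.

5

|⟨(2,4)⟩| = 5 and |⟨(4,3)⟩| = 5, so |H| is a multiple of lcm(5, 5) = 5 and divides |G| = 25.
Closing under the operation: H = {(0,0), (1,2), (2,4), (3,1), (4,3)}, so |H| = 5.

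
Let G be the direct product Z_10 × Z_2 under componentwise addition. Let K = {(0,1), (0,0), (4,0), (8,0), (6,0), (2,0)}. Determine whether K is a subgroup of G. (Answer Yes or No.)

|K| = 6 does not divide |G| = 20, so by Lagrange K is not a subgroup.

No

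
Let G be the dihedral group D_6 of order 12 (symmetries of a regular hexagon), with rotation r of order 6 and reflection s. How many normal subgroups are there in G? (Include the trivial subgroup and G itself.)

G has 16 subgroups. Checking conjugation-invariance by order — order 1: 1/1 normal; order 2: 1/7 normal; order 3: 1/1 normal; order 4: 0/3 normal; order 6: 3/3 normal; order 12: 1/1 normal.
Total normal subgroups: 7.

7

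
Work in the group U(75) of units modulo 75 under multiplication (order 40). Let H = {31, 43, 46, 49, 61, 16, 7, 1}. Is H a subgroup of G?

Closure fails: 7 · 46 = 22 ∉ H. So H is not a subgroup.

No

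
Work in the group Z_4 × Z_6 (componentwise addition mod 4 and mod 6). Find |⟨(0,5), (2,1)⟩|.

12

|⟨(0,5)⟩| = 6 and |⟨(2,1)⟩| = 6, so |H| is a multiple of lcm(6, 6) = 6 and divides |G| = 24.
Closing under the operation: H = {(0,0), (0,1), (0,2), (0,3), (0,4), (0,5), (2,0), (2,1), (2,2), (2,3), (2,4), (2,5)}, so |H| = 12.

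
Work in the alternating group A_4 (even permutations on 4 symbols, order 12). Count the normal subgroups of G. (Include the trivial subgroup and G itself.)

G has 10 subgroups. Checking conjugation-invariance by order — order 1: 1/1 normal; order 2: 0/3 normal; order 3: 0/4 normal; order 4: 1/1 normal; order 12: 1/1 normal.
Total normal subgroups: 3.

3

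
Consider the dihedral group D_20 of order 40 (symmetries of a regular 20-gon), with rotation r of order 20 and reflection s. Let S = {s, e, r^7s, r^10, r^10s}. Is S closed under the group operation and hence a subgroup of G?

Closure fails: s · r^7s = r^13 ∉ S. So S is not a subgroup.

No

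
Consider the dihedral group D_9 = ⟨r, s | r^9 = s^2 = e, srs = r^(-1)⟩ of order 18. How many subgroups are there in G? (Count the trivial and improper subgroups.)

16

|G| = 18, so by Lagrange every subgroup order divides 18. Divisors: 1, 2, 3, 6, 9, 18.
Subgroups by order — order 1: 1; order 2: 9; order 3: 1; order 6: 3; order 9: 1; order 18: 1.
Total: 1 + 9 + 1 + 3 + 1 + 1 = 16.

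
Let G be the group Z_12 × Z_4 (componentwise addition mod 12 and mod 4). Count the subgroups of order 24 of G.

3

|G| = 48 and 24 | 48, so subgroups of order 24 are possible by Lagrange.
The subgroups of order 24 are: {(0,0), (0,1), (0,2), (0,3), (2,0), (2,1), (2,2), (2,3), (4,0), (4,1), (4,2), (4,3), (6,0), (6,1), (6,2), (6,3), (8,0), (8,1), (8,2), (8,3), (10,0), (10,1), (10,2), (10,3)}; {(0,0), (0,2), (1,0), (1,2), (2,0), (2,2), (3,0), (3,2), (4,0), (4,2), (5,0), (5,2), (6,0), (6,2), (7,0), (7,2), (8,0), (8,2), (9,0), (9,2), (10,0), (10,2), (11,0), (11,2)}; {(0,0), (0,2), (1,1), (1,3), (2,0), (2,2), (3,1), (3,3), (4,0), (4,2), (5,1), (5,3), (6,0), (6,2), (7,1), (7,3), (8,0), (8,2), (9,1), (9,3), (10,0), (10,2), (11,1), (11,3)}.
So G has 3 subgroups of order 24.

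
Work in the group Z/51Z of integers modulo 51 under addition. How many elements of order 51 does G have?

In a cyclic group of order 51, the number of elements of order d (for d | 51) is φ(d).
φ(51) = 32.

32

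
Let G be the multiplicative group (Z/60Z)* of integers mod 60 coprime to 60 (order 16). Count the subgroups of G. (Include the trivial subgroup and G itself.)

27

|G| = 16, so by Lagrange every subgroup order divides 16. Divisors: 1, 2, 4, 8, 16.
Subgroups by order — order 1: 1; order 2: 7; order 4: 11; order 8: 7; order 16: 1.
Total: 1 + 7 + 11 + 7 + 1 = 27.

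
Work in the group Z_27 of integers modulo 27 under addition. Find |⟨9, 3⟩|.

9

|⟨9⟩| = 3 and |⟨3⟩| = 9, so |H| is a multiple of lcm(3, 9) = 9 and divides |G| = 27.
Closing under the operation: H = {0, 3, 6, 9, 12, 15, 18, 21, 24}, so |H| = 9.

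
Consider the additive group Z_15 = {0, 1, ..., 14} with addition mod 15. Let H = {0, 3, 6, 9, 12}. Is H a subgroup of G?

|H| = 5 divides |G| = 15, consistent with Lagrange.
H contains the identity, every element's inverse is in H, and H is closed under +: it is a subgroup.
In fact H = ⟨3⟩.

Yes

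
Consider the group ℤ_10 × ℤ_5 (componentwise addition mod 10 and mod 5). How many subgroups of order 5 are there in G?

6

|G| = 50 and 5 | 50, so subgroups of order 5 are possible by Lagrange.
The subgroups of order 5 are: {(0,0), (0,1), (0,2), (0,3), (0,4)}; {(0,0), (2,0), (4,0), (6,0), (8,0)}; {(0,0), (2,1), (4,2), (6,3), (8,4)}; {(0,0), (2,2), (4,4), (6,1), (8,3)}; … (6 in all).
So G has 6 subgroups of order 5.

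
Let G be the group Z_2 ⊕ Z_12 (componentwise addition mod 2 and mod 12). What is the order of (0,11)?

The order of (0,11) in Z_2 × Z_12 is lcm(ord(0) in Z_2, ord(11) in Z_12).
ord(0) = 1 and ord(11) = 12, so |⟨(0,11)⟩| = lcm(1, 12) = 12.

12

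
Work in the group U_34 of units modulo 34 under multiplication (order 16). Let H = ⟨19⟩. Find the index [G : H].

2

|⟨19⟩| = 8 and |G| = 16.
By Lagrange, [G : H] = |G|/|H| = 16/8 = 2.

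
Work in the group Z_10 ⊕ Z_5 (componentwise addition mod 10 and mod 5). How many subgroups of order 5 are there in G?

6

|G| = 50 and 5 | 50, so subgroups of order 5 are possible by Lagrange.
The subgroups of order 5 are: {(0,0), (0,1), (0,2), (0,3), (0,4)}; {(0,0), (2,0), (4,0), (6,0), (8,0)}; {(0,0), (2,1), (4,2), (6,3), (8,4)}; {(0,0), (2,2), (4,4), (6,1), (8,3)}; … (6 in all).
So G has 6 subgroups of order 5.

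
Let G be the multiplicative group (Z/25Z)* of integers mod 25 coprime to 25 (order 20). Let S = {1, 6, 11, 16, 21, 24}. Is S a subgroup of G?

No

|S| = 6 does not divide |G| = 20, so by Lagrange S is not a subgroup.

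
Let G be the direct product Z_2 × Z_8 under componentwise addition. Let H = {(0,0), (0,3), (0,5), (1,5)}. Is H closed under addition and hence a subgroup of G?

No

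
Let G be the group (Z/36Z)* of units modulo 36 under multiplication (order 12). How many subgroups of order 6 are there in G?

3

|G| = 12 and 6 | 12, so subgroups of order 6 are possible by Lagrange.
The subgroups of order 6 are: {1, 11, 13, 23, 25, 35}; {1, 5, 13, 17, 25, 29}; {1, 7, 13, 19, 25, 31}.
So G has 3 subgroups of order 6.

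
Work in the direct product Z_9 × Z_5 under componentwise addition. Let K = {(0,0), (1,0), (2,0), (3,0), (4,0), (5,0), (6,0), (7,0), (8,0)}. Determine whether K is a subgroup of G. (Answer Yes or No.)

Yes

|K| = 9 divides |G| = 45, consistent with Lagrange.
K contains the identity, every element's inverse is in K, and K is closed under +: it is a subgroup.
In fact K = ⟨(4,0)⟩.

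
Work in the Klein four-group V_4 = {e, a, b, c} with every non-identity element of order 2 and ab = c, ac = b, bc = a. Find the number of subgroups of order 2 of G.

3

|G| = 4 and 2 | 4, so subgroups of order 2 are possible by Lagrange.
The subgroups of order 2 are: {e, a}; {e, b}; {e, c}.
So G has 3 subgroups of order 2.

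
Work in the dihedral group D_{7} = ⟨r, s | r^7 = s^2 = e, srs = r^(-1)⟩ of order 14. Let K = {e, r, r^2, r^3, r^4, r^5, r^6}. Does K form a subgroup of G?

Yes

|K| = 7 divides |G| = 14, consistent with Lagrange.
K contains the identity, every element's inverse is in K, and K is closed under ·: it is a subgroup.
In fact K = ⟨r^4⟩.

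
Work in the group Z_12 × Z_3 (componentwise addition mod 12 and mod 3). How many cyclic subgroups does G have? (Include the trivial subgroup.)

15

Group the elements of G by the cyclic subgroup they generate; each cyclic subgroup of order d accounts for φ(d) elements.
Cyclic subgroups by order — order 1: 1; order 2: 1; order 3: 4; order 4: 1; order 6: 4; order 12: 4.
Total: 15.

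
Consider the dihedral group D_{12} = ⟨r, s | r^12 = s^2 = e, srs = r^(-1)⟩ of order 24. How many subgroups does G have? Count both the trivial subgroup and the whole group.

|G| = 24, so by Lagrange every subgroup order divides 24. Divisors: 1, 2, 3, 4, 6, 8, 12, 24.
Subgroups by order — order 1: 1; order 2: 13; order 3: 1; order 4: 7; order 6: 5; order 8: 3; order 12: 3; order 24: 1.
Total: 1 + 13 + 1 + 7 + 5 + 3 + 3 + 1 = 34.

34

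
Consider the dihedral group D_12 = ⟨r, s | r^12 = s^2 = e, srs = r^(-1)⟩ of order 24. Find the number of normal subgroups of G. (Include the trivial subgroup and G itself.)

9

G has 34 subgroups. Checking conjugation-invariance by order — order 1: 1/1 normal; order 2: 1/13 normal; order 3: 1/1 normal; order 4: 1/7 normal; order 6: 1/5 normal; order 8: 0/3 normal; order 12: 3/3 normal; order 24: 1/1 normal.
Total normal subgroups: 9.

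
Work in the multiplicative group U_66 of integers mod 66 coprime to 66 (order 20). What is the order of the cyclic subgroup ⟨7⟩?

Compute successive powers of 7 mod 66: 7, 49, 13, 25, 43, 37, 61, 31, …; 7^10 ≡ 1 (mod 66).
So |⟨7⟩| = 10.

10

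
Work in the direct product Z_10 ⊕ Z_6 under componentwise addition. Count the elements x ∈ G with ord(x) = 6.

6

An element (a,b) has order lcm(ord(a), ord(b)); count pairs with lcm equal to 6.
Enumerating gives 6 such elements.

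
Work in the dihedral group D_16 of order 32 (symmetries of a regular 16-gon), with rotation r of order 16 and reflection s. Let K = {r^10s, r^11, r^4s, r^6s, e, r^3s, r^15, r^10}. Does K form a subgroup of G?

r^15 ∈ K but its inverse r ∉ K, so K is not a subgroup.

No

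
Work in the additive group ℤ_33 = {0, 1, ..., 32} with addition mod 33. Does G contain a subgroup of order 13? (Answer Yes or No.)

No

13 does not divide |G| = 33, so by Lagrange no subgroup of order 13 exists.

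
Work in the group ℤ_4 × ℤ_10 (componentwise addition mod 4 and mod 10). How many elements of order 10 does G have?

12

An element (a,b) has order lcm(ord(a), ord(b)); count pairs with lcm equal to 10.
Enumerating gives 12 such elements.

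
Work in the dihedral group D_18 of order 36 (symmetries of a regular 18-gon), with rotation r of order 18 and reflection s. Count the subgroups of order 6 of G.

7

|G| = 36 and 6 | 36, so subgroups of order 6 are possible by Lagrange.
The subgroups of order 6 are: {e, r^6, r^12, r^4s, r^10s, r^16s}; {e, r^6, r^12, r^5s, r^11s, r^17s}; {e, r^6, r^12, s, r^6s, r^12s}; {e, r^6, r^12, rs, r^7s, r^13s}; … (7 in all).
So G has 7 subgroups of order 6.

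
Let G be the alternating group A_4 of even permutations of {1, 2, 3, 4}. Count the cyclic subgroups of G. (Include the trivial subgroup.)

Group the elements of G by the cyclic subgroup they generate; each cyclic subgroup of order d accounts for φ(d) elements.
Cyclic subgroups by order — order 1: 1; order 2: 3; order 3: 4.
Total: 8.

8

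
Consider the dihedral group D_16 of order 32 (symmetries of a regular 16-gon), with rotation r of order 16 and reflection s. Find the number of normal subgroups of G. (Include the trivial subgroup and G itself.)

8

G has 36 subgroups. Checking conjugation-invariance by order — order 1: 1/1 normal; order 2: 1/17 normal; order 4: 1/9 normal; order 8: 1/5 normal; order 16: 3/3 normal; order 32: 1/1 normal.
Total normal subgroups: 8.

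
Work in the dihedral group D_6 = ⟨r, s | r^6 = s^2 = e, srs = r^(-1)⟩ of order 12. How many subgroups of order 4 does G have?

3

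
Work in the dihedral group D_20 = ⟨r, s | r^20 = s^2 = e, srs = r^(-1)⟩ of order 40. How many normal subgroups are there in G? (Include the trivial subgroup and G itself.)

G has 48 subgroups. Checking conjugation-invariance by order — order 1: 1/1 normal; order 2: 1/21 normal; order 4: 1/11 normal; order 5: 1/1 normal; order 8: 0/5 normal; order 10: 1/5 normal; order 20: 3/3 normal; order 40: 1/1 normal.
Total normal subgroups: 9.

9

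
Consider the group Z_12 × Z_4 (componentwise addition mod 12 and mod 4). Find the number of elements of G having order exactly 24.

0

An element (a,b) has order lcm(ord(a), ord(b)); count pairs with lcm equal to 24.
Enumerating gives 0 such elements.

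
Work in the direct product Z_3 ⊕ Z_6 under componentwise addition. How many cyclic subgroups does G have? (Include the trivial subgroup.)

10

A cyclic subgroup of order d is generated by each of its φ(d) elements of order d, so the cyclic subgroups of order d number (#elements of order d)/φ(d).
Cyclic subgroups by order — order 1: 1; order 2: 1; order 3: 4; order 6: 4.
Total: 10.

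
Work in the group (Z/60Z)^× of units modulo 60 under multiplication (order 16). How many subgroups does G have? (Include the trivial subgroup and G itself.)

27

|G| = 16, so by Lagrange every subgroup order divides 16. Divisors: 1, 2, 4, 8, 16.
Subgroups by order — order 1: 1; order 2: 7; order 4: 11; order 8: 7; order 16: 1.
Total: 1 + 7 + 11 + 7 + 1 = 27.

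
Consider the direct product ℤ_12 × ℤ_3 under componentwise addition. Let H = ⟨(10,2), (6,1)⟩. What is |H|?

18

|⟨(10,2)⟩| = 6 and |⟨(6,1)⟩| = 6, so |H| is a multiple of lcm(6, 6) = 6 and divides |G| = 36.
Closing under the operation: H = {(0,0), (0,1), (0,2), (2,0), (2,1), (2,2), (4,0), (4,1), (4,2), (6,0), (6,1), (6,2), (8,0), (8,1), (8,2), (10,0), (10,1), (10,2)}, so |H| = 18.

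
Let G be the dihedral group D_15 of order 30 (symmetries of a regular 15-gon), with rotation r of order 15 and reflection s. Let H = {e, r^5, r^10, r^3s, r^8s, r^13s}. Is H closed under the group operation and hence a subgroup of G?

|H| = 6 divides |G| = 30, consistent with Lagrange.
H contains the identity, every element's inverse is in H, and H is closed under ·: it is a subgroup.

Yes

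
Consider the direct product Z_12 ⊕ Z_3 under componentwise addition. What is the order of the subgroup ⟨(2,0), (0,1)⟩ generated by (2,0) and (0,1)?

18

|⟨(2,0)⟩| = 6 and |⟨(0,1)⟩| = 3, so |H| is a multiple of lcm(6, 3) = 6 and divides |G| = 36.
Closing under the operation: H = {(0,0), (0,1), (0,2), (2,0), (2,1), (2,2), (4,0), (4,1), (4,2), (6,0), (6,1), (6,2), (8,0), (8,1), (8,2), (10,0), (10,1), (10,2)}, so |H| = 18.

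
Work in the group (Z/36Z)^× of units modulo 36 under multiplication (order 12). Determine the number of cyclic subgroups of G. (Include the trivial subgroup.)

A cyclic subgroup of order d is generated by each of its φ(d) elements of order d, so the cyclic subgroups of order d number (#elements of order d)/φ(d).
Cyclic subgroups by order — order 1: 1; order 2: 3; order 3: 1; order 6: 3.
Total: 8.

8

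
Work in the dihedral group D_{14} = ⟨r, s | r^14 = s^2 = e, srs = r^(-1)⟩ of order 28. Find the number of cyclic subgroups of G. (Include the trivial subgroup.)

18

Each element a generates a cyclic subgroup ⟨a⟩; distinct elements may generate the same one (a cyclic group of order d has φ(d) generators).
Cyclic subgroups by order — order 1: 1; order 2: 15; order 7: 1; order 14: 1.
Total: 18.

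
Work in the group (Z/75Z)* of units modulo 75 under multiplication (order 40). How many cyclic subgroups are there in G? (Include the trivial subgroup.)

12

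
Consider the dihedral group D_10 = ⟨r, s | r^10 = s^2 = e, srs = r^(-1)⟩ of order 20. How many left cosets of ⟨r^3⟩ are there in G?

|⟨r^3⟩| = 10 and |G| = 20.
By Lagrange, [G : H] = |G|/|H| = 20/10 = 2.

2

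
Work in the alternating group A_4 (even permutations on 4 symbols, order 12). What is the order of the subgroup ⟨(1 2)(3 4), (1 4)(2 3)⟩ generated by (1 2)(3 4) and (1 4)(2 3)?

4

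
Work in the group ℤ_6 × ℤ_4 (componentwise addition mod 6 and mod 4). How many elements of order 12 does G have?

8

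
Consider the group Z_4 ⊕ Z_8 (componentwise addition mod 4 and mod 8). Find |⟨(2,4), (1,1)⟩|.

|⟨(2,4)⟩| = 2 and |⟨(1,1)⟩| = 8, so |H| is a multiple of lcm(2, 8) = 8 and divides |G| = 32.
Closing under the operation: H = {(0,0), (0,2), (0,4), (0,6), (1,1), (1,3), (1,5), (1,7), (2,0), (2,2), (2,4), (2,6), (3,1), (3,3), (3,5), (3,7)}, so |H| = 16.

16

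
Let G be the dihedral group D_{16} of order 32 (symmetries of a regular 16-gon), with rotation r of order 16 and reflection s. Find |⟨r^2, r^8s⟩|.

|⟨r^2⟩| = 8 and |⟨r^8s⟩| = 2, so |H| is a multiple of lcm(8, 2) = 8 and divides |G| = 32.
Closing under the operation: H = {e, r^2, r^4, r^6, r^8, r^10, r^12, r^14, s, r^2s, r^4s, r^6s, r^8s, r^10s, r^12s, r^14s}, so |H| = 16.

16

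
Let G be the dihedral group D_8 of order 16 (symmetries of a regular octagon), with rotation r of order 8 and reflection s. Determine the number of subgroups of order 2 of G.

|G| = 16 and 2 | 16, so subgroups of order 2 are possible by Lagrange.
The subgroups of order 2 are: {e, r^2s}; {e, r^3s}; {e, r^4}; {e, r^4s}; … (9 in all).
So G has 9 subgroups of order 2.

9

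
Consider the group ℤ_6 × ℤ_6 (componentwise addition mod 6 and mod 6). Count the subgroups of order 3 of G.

|G| = 36 and 3 | 36, so subgroups of order 3 are possible by Lagrange.
The subgroups of order 3 are: {(0,0), (0,2), (0,4)}; {(0,0), (2,0), (4,0)}; {(0,0), (2,2), (4,4)}; {(0,0), (2,4), (4,2)}.
So G has 4 subgroups of order 3.

4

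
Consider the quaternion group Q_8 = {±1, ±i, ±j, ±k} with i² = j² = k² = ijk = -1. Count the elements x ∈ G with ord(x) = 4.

6

The elements of order 4 are: i, -i, j, -j, k, -k.
That's 6.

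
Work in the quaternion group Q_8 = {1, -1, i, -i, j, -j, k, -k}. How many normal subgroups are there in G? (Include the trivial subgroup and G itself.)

6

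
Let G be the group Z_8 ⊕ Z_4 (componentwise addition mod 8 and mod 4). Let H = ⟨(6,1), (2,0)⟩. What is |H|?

|⟨(6,1)⟩| = 4 and |⟨(2,0)⟩| = 4, so |H| is a multiple of lcm(4, 4) = 4 and divides |G| = 32.
Closing under the operation: H = {(0,0), (0,1), (0,2), (0,3), (2,0), (2,1), (2,2), (2,3), (4,0), (4,1), (4,2), (4,3), (6,0), (6,1), (6,2), (6,3)}, so |H| = 16.

16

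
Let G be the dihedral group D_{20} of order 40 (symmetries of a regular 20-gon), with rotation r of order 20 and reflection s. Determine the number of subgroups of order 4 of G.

11

|G| = 40 and 4 | 40, so subgroups of order 4 are possible by Lagrange.
The subgroups of order 4 are: {e, r^10, s, r^10s}; {e, r^10, rs, r^11s}; {e, r^10, r^2s, r^12s}; {e, r^10, r^3s, r^13s}; … (11 in all).
So G has 11 subgroups of order 4.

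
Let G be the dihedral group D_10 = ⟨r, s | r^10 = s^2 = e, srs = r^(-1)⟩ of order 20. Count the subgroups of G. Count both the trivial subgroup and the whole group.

|G| = 20, so by Lagrange every subgroup order divides 20. Divisors: 1, 2, 4, 5, 10, 20.
Subgroups by order — order 1: 1; order 2: 11; order 4: 5; order 5: 1; order 10: 3; order 20: 1.
Total: 1 + 11 + 5 + 1 + 3 + 1 = 22.

22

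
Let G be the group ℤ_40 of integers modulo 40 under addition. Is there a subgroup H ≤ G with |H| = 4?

Yes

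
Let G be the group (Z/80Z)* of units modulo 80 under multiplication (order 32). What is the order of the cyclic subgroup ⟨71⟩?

2

Compute successive powers of 71 mod 80: 71, 1; 71^2 ≡ 1 (mod 80).
So |⟨71⟩| = 2.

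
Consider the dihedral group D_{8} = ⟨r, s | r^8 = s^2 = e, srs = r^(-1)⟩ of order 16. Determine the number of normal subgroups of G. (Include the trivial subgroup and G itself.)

G has 19 subgroups. Checking conjugation-invariance by order — order 1: 1/1 normal; order 2: 1/9 normal; order 4: 1/5 normal; order 8: 3/3 normal; order 16: 1/1 normal.
Total normal subgroups: 7.

7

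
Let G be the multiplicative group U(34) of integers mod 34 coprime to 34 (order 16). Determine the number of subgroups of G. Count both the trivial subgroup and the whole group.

5

|G| = 16, so by Lagrange every subgroup order divides 16. Divisors: 1, 2, 4, 8, 16.
Subgroups by order — order 1: 1; order 2: 1; order 4: 1; order 8: 1; order 16: 1.
Total: 1 + 1 + 1 + 1 + 1 = 5.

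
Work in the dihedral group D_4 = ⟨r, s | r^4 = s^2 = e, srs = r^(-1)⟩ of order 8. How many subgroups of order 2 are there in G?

5

|G| = 8 and 2 | 8, so subgroups of order 2 are possible by Lagrange.
The subgroups of order 2 are: {e, r^2}; {e, r^2s}; {e, r^3s}; {e, rs}; … (5 in all).
So G has 5 subgroups of order 2.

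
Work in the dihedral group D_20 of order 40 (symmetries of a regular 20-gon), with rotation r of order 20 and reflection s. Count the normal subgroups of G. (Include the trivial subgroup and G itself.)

9

G has 48 subgroups. Checking conjugation-invariance by order — order 1: 1/1 normal; order 2: 1/21 normal; order 4: 1/11 normal; order 5: 1/1 normal; order 8: 0/5 normal; order 10: 1/5 normal; order 20: 3/3 normal; order 40: 1/1 normal.
Total normal subgroups: 9.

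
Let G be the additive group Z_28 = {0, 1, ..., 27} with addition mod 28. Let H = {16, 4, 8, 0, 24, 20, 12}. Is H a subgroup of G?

Yes

|H| = 7 divides |G| = 28, consistent with Lagrange.
H contains the identity, every element's inverse is in H, and H is closed under +: it is a subgroup.
In fact H = ⟨16⟩.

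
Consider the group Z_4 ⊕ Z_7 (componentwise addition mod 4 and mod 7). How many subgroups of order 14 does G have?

|G| = 28 and 14 | 28, so subgroups of order 14 are possible by Lagrange.
The subgroups of order 14 are: {(0,0), (0,1), (0,2), (0,3), (0,4), (0,5), (0,6), (2,0), (2,1), (2,2), (2,3), (2,4), (2,5), (2,6)}.
So G has 1 subgroup of order 14.

1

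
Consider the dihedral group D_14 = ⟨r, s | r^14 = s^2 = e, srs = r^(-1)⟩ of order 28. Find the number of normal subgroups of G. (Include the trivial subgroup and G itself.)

7

G has 28 subgroups. Checking conjugation-invariance by order — order 1: 1/1 normal; order 2: 1/15 normal; order 4: 0/7 normal; order 7: 1/1 normal; order 14: 3/3 normal; order 28: 1/1 normal.
Total normal subgroups: 7.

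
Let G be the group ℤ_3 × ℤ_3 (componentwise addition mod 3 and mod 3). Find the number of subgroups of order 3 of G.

4

|G| = 9 and 3 | 9, so subgroups of order 3 are possible by Lagrange.
The subgroups of order 3 are: {(0,0), (0,1), (0,2)}; {(0,0), (1,0), (2,0)}; {(0,0), (1,1), (2,2)}; {(0,0), (1,2), (2,1)}.
So G has 4 subgroups of order 3.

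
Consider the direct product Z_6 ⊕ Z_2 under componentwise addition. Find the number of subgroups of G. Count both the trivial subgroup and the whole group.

|G| = 12, so by Lagrange every subgroup order divides 12. Divisors: 1, 2, 3, 4, 6, 12.
Subgroups by order — order 1: 1; order 2: 3; order 3: 1; order 4: 1; order 6: 3; order 12: 1.
Total: 1 + 3 + 1 + 1 + 3 + 1 = 10.

10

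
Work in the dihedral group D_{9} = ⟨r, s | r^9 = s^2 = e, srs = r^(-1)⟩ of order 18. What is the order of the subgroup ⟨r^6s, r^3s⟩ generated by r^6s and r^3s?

|⟨r^6s⟩| = 2 and |⟨r^3s⟩| = 2, so |H| is a multiple of lcm(2, 2) = 2 and divides |G| = 18.
Closing under the operation: H = {e, r^3, r^6, s, r^3s, r^6s}, so |H| = 6.

6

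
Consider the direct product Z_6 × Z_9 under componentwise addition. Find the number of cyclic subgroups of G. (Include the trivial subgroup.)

16

Group the elements of G by the cyclic subgroup they generate; each cyclic subgroup of order d accounts for φ(d) elements.
Cyclic subgroups by order — order 1: 1; order 2: 1; order 3: 4; order 6: 4; order 9: 3; order 18: 3.
Total: 16.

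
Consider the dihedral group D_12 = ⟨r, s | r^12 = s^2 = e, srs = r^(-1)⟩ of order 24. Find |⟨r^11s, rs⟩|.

|⟨r^11s⟩| = 2 and |⟨rs⟩| = 2, so |H| is a multiple of lcm(2, 2) = 2 and divides |G| = 24.
Closing under the operation: H = {e, r^2, r^4, r^6, r^8, r^10, rs, r^3s, r^5s, r^7s, r^9s, r^11s}, so |H| = 12.

12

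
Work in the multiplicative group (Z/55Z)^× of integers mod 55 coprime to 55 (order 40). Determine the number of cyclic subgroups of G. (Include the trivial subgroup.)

12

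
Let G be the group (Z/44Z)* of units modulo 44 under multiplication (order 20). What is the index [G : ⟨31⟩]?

|⟨31⟩| = 10 and |G| = 20.
By Lagrange, [G : H] = |G|/|H| = 20/10 = 2.

2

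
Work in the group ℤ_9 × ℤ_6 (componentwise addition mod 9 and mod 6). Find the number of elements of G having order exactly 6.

An element (a,b) has order lcm(ord(a), ord(b)); count pairs with lcm equal to 6.
Enumerating gives 8 such elements.

8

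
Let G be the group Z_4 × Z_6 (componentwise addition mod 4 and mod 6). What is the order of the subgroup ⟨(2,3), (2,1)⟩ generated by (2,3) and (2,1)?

6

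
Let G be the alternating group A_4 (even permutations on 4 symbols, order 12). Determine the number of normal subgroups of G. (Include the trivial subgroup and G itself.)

3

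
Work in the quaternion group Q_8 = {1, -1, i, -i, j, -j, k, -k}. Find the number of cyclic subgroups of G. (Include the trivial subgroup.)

A cyclic subgroup of order d is generated by each of its φ(d) elements of order d, so the cyclic subgroups of order d number (#elements of order d)/φ(d).
Cyclic subgroups by order — order 1: 1; order 2: 1; order 4: 3.
Total: 5.

5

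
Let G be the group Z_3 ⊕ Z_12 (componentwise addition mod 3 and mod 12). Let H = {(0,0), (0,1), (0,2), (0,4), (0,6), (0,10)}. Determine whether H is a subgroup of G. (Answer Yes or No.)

No

(0,1) ∈ H but its inverse (0,11) ∉ H, so H is not a subgroup.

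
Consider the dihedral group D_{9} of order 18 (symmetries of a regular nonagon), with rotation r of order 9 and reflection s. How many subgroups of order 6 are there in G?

|G| = 18 and 6 | 18, so subgroups of order 6 are possible by Lagrange.
The subgroups of order 6 are: {e, r^3, r^6, r^2s, r^5s, r^8s}; {e, r^3, r^6, s, r^3s, r^6s}; {e, r^3, r^6, rs, r^4s, r^7s}.
So G has 3 subgroups of order 6.

3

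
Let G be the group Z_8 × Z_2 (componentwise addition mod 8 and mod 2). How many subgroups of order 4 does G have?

|G| = 16 and 4 | 16, so subgroups of order 4 are possible by Lagrange.
The subgroups of order 4 are: {(0,0), (0,1), (4,0), (4,1)}; {(0,0), (2,0), (4,0), (6,0)}; {(0,0), (2,1), (4,0), (6,1)}.
So G has 3 subgroups of order 4.

3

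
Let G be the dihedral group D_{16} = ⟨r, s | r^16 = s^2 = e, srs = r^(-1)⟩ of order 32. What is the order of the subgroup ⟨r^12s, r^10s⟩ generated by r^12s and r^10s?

|⟨r^12s⟩| = 2 and |⟨r^10s⟩| = 2, so |H| is a multiple of lcm(2, 2) = 2 and divides |G| = 32.
Closing under the operation: H = {e, r^2, r^4, r^6, r^8, r^10, r^12, r^14, s, r^2s, r^4s, r^6s, r^8s, r^10s, r^12s, r^14s}, so |H| = 16.

16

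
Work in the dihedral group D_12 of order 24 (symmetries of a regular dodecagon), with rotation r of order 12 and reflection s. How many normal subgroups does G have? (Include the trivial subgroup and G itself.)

G has 34 subgroups. Checking conjugation-invariance by order — order 1: 1/1 normal; order 2: 1/13 normal; order 3: 1/1 normal; order 4: 1/7 normal; order 6: 1/5 normal; order 8: 0/3 normal; order 12: 3/3 normal; order 24: 1/1 normal.
Total normal subgroups: 9.

9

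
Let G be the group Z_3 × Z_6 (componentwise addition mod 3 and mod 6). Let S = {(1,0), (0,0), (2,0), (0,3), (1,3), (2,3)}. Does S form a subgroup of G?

Yes

|S| = 6 divides |G| = 18, consistent with Lagrange.
S contains the identity, every element's inverse is in S, and S is closed under +: it is a subgroup.
In fact S = ⟨(2,3)⟩.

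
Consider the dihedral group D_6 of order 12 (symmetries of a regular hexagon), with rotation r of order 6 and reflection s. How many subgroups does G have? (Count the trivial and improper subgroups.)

|G| = 12, so by Lagrange every subgroup order divides 12. Divisors: 1, 2, 3, 4, 6, 12.
Subgroups by order — order 1: 1; order 2: 7; order 3: 1; order 4: 3; order 6: 3; order 12: 1.
Total: 1 + 7 + 1 + 3 + 3 + 1 = 16.

16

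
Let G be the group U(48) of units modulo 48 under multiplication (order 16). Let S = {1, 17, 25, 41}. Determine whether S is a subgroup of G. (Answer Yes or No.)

|S| = 4 divides |G| = 16, consistent with Lagrange.
S contains the identity, every element's inverse is in S, and S is closed under ·: it is a subgroup.

Yes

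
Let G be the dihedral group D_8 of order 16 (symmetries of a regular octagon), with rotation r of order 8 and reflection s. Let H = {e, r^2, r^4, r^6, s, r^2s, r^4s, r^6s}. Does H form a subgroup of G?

|H| = 8 divides |G| = 16, consistent with Lagrange.
H contains the identity, every element's inverse is in H, and H is closed under ·: it is a subgroup.

Yes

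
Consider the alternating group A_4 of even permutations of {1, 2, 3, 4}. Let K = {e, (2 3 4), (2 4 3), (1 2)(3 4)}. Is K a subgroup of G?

No

Closure fails: (2 4 3) ∘ (1 2)(3 4) = (1 4 2) ∉ K. So K is not a subgroup.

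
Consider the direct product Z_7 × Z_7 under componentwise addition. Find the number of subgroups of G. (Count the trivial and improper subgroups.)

10

|G| = 49, so by Lagrange every subgroup order divides 49. Divisors: 1, 7, 49.
Subgroups by order — order 1: 1; order 7: 8; order 49: 1.
Total: 1 + 8 + 1 = 10.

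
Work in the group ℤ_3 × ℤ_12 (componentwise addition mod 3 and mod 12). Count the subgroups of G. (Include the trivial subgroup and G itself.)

|G| = 36, so by Lagrange every subgroup order divides 36. Divisors: 1, 2, 3, 4, 6, 9, 12, 18, 36.
Subgroups by order — order 1: 1; order 2: 1; order 3: 4; order 4: 1; order 6: 4; order 9: 1; order 12: 4; order 18: 1; order 36: 1.
Total: 1 + 1 + 4 + 1 + 4 + 1 + 4 + 1 + 1 = 18.

18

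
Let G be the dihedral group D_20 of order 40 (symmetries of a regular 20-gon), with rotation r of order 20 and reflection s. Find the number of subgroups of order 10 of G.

5

|G| = 40 and 10 | 40, so subgroups of order 10 are possible by Lagrange.
The subgroups of order 10 are: {e, r^2, r^4, r^6, r^8, r^10, r^12, r^14, r^16, r^18}; {e, r^4, r^8, r^12, r^16, r^2s, r^6s, r^10s, r^14s, r^18s}; {e, r^4, r^8, r^12, r^16, r^3s, r^7s, r^11s, r^15s, r^19s}; {e, r^4, r^8, r^12, r^16, s, r^4s, r^8s, r^12s, r^16s}; … (5 in all).
So G has 5 subgroups of order 10.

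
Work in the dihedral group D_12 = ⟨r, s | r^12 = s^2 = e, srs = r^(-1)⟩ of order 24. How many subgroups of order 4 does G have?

7

|G| = 24 and 4 | 24, so subgroups of order 4 are possible by Lagrange.
The subgroups of order 4 are: {e, r^6, r^4s, r^10s}; {e, r^6, r^5s, r^11s}; {e, r^6, r^2s, r^8s}; {e, r^3, r^6, r^9}; … (7 in all).
So G has 7 subgroups of order 4.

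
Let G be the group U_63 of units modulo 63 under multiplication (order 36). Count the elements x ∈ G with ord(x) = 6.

24

Enumerating element orders in G gives 24 elements of order 6.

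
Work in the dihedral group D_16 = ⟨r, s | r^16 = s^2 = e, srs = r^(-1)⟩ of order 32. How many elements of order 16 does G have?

8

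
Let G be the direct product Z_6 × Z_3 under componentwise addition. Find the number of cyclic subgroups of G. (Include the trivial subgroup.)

A cyclic subgroup of order d is generated by each of its φ(d) elements of order d, so the cyclic subgroups of order d number (#elements of order d)/φ(d).
Cyclic subgroups by order — order 1: 1; order 2: 1; order 3: 4; order 6: 4.
Total: 10.

10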